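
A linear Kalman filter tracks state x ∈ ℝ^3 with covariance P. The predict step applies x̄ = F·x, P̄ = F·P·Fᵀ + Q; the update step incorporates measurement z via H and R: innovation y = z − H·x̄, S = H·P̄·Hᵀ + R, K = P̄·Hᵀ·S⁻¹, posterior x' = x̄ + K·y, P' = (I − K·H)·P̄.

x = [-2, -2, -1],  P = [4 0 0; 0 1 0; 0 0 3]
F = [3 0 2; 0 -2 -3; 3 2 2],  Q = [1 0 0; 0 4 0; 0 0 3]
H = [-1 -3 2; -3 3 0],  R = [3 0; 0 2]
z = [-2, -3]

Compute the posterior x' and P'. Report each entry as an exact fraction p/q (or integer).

x' = [-11889/55883, -1636/1363, -165788/55883]
P' = [437093/111766 10003/2726 393905/55883; 10003/2726 9945/2726 9391/1363; 393905/55883 9391/1363 768751/55883]

x̄ = F·x = [-8, 7, -12]
P̄ = F·P·Fᵀ + Q = [49 -18 48; -18 35 -22; 48 -22 55]
y = z − H·x̄ = [35, -48]
S = H·P̄·Hᵀ + R = [551 -696; -696 1082]
K = P̄·Hᵀ·S⁻¹ = [-15307/55883 -1395/3854; -379/1363 -3/94; -3832/55883 -459/1927]
x' = x̄ + K·y = [-11889/55883, -1636/1363, -165788/55883]
P' = (I − K·H)·P̄ = [437093/111766 10003/2726 393905/55883; 10003/2726 9945/2726 9391/1363; 393905/55883 9391/1363 768751/55883]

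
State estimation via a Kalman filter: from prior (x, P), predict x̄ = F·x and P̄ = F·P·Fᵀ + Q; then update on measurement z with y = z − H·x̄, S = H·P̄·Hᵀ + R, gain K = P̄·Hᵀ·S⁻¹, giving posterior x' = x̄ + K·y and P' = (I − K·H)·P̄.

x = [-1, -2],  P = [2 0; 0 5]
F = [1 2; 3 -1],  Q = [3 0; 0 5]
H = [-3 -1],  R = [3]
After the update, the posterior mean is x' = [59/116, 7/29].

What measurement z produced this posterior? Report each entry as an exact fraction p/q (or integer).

x̄ = F·x = [-5, -1]
P̄ = F·P·Fᵀ + Q = [25 -4; -4 28]
S = H·P̄·Hᵀ + R = [232]
K = P̄·Hᵀ·S⁻¹ = [-71/232; -2/29]
x' − x̄ = [639/116, 36/29] = K·y
y = (KᵀK)⁻¹·Kᵀ·(x' − x̄) = [-18]
z = y + H·x̄ = [-18] + [16] = [-2]

z = [-2]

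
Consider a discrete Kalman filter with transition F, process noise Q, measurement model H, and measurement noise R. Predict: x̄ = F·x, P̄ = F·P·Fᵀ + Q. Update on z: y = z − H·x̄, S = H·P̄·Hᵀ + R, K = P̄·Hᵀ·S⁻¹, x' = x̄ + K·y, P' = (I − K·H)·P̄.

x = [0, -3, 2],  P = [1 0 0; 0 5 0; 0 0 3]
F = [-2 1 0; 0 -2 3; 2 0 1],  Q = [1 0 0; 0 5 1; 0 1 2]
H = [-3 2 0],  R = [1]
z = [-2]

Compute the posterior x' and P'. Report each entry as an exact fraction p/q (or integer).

x̄ = F·x = [-3, 12, 2]
P̄ = F·P·Fᵀ + Q = [10 -10 -4; -10 52 10; -4 10 9]
y = z − H·x̄ = [-35]
S = H·P̄·Hᵀ + R = [419]
K = P̄·Hᵀ·S⁻¹ = [-50/419; 134/419; 32/419]
x' = x̄ + K·y = [493/419, 338/419, -282/419]
P' = (I − K·H)·P̄ = [1690/419 2510/419 -76/419; 2510/419 3832/419 -98/419; -76/419 -98/419 2747/419]

x' = [493/419, 338/419, -282/419]
P' = [1690/419 2510/419 -76/419; 2510/419 3832/419 -98/419; -76/419 -98/419 2747/419]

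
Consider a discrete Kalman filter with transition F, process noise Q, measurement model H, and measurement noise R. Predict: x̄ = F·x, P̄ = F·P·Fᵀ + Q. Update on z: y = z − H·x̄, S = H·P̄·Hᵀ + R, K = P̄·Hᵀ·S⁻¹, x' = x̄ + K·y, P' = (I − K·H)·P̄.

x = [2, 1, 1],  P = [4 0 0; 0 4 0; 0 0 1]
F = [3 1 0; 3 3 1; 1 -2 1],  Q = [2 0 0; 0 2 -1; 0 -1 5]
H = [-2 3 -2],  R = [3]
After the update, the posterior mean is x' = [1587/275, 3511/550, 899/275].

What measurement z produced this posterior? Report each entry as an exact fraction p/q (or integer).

z = [1]

x̄ = F·x = [7, 10, 1]
P̄ = F·P·Fᵀ + Q = [42 48 4; 48 75 -12; 4 -12 26]
S = H·P̄·Hᵀ + R = [550]
K = P̄·Hᵀ·S⁻¹ = [26/275; 153/550; -48/275]
x' − x̄ = [-338/275, -1989/550, 624/275] = K·y
y = (KᵀK)⁻¹·Kᵀ·(x' − x̄) = [-13]
z = y + H·x̄ = [-13] + [14] = [1]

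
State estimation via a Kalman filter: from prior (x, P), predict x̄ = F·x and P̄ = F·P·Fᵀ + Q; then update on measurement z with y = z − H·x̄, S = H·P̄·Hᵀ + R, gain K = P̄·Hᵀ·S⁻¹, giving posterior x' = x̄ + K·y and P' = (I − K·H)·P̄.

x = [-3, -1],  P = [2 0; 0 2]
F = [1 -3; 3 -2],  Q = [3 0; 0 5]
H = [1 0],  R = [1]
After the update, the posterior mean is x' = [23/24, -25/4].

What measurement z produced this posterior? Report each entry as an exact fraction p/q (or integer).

z = [1]

x̄ = F·x = [0, -7]
P̄ = F·P·Fᵀ + Q = [23 18; 18 31]
S = H·P̄·Hᵀ + R = [24]
K = P̄·Hᵀ·S⁻¹ = [23/24; 3/4]
x' − x̄ = [23/24, 3/4] = K·y
y = (KᵀK)⁻¹·Kᵀ·(x' − x̄) = [1]
z = y + H·x̄ = [1] + [0] = [1]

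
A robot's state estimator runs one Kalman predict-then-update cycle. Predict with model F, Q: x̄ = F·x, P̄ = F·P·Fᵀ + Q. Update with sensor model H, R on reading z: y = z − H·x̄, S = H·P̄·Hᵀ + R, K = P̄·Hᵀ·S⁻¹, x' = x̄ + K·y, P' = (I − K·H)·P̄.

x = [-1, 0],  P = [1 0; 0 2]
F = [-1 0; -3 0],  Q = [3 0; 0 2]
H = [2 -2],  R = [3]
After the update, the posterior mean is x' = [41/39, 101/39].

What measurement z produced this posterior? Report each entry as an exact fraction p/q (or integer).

x̄ = F·x = [1, 3]
P̄ = F·P·Fᵀ + Q = [4 3; 3 11]
S = H·P̄·Hᵀ + R = [39]
K = P̄·Hᵀ·S⁻¹ = [2/39; -16/39]
x' − x̄ = [2/39, -16/39] = K·y
y = (KᵀK)⁻¹·Kᵀ·(x' − x̄) = [1]
z = y + H·x̄ = [1] + [-4] = [-3]

z = [-3]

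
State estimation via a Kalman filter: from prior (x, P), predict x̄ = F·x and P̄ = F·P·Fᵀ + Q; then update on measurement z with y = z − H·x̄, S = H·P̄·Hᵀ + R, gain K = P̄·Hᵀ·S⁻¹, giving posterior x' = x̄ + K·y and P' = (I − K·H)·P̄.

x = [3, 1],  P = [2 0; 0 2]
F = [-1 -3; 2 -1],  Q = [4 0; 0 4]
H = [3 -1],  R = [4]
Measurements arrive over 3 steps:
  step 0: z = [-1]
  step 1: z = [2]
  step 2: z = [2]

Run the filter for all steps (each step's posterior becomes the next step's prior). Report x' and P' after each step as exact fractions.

step 0: x̄ = F·x = [-6, 5]
step 0: P̄ = F·P·Fᵀ + Q = [24 2; 2 14]
step 0: y = z − H·x̄ = [22]
step 0: S = H·P̄·Hᵀ + R = [222]
step 0: K = P̄·Hᵀ·S⁻¹ = [35/111; -4/111]
step 0: x' = x̄ + K·y = [104/111, 467/111]
step 0: P' = (I − K·H)·P̄ = [214/111 502/111; 502/111 1522/111]
step 1: x̄ = F·x = [-1505/111, -7/3]
step 1: P̄ = F·P·Fᵀ + Q = [17368/111 44/3; 44/3 22/3]
step 1: y = z − H·x̄ = [4478/111]
step 1: S = H·P̄·Hᵀ + R = [147802/111]
step 1: K = P̄·Hᵀ·S⁻¹ = [25238/73901; 2035/73901]
step 1: x' = x̄ + K·y = [16169/73901, -90339/73901]
step 1: P' = (I − K·H)·P̄ = [86480/73901 158488/73901; 158488/73901 467324/73901]
step 2: x̄ = F·x = [254848/73901, 1831/1103]
step 2: P̄ = F·P·Fᵀ + Q = [5538928/73901 6516/1103; 6516/1103 7088/1103]
step 2: y = z − H·x̄ = [-494065/73901]
step 2: S = H·P̄·Hᵀ + R = [48001420/73901]
step 2: K = P̄·Hᵀ·S⁻¹ = [4045053/12000355; 41741/2400071]
step 2: x' = x̄ + K·y = [2868019/2400071, 3705102/2400071]
step 2: P' = (I − K·H)·P̄ = [13792604/12000355 5039520/2400071; 5039520/2400071 14951596/2400071]

step 0: x' = [104/111, 467/111], P' = [214/111 502/111; 502/111 1522/111]
step 1: x' = [16169/73901, -90339/73901], P' = [86480/73901 158488/73901; 158488/73901 467324/73901]
step 2: x' = [2868019/2400071, 3705102/2400071], P' = [13792604/12000355 5039520/2400071; 5039520/2400071 14951596/2400071]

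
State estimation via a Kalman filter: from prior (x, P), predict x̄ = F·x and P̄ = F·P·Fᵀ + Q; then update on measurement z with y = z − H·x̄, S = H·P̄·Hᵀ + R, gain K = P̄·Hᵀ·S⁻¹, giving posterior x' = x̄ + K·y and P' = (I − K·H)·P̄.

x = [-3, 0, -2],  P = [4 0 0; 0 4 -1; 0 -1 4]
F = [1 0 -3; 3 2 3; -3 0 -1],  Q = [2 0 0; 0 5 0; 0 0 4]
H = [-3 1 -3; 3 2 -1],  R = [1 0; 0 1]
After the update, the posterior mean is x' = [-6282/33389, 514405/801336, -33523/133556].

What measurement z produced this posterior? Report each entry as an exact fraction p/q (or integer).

x̄ = F·x = [3, -15, 11]
P̄ = F·P·Fᵀ + Q = [42 -18 0; -18 81 -46; 0 -46 44]
S = H·P̄·Hᵀ + R = [1240 292; 292 715]
K = P̄·Hᵀ·S⁻¹ = [-5385/33389 6402/33389; 150227/801336 27811/200334; -14593/133556 -4861/33389]
x' − x̄ = [-106449/33389, 12534445/801336, -1502639/133556] = K·y
y = (KᵀK)⁻¹·Kᵀ·(x' − x̄) = [59, 33]
z = y + H·x̄ = [59, 33] + [-57, -32] = [2, 1]

z = [2, 1]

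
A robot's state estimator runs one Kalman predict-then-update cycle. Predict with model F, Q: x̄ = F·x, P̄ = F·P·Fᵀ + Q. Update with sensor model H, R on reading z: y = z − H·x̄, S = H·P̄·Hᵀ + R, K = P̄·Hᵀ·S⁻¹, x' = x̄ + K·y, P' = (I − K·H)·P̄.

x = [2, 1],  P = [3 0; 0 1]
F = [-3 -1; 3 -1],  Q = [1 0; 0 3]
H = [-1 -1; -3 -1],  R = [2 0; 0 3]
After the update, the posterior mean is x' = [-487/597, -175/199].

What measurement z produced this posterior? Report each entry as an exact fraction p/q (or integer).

z = [2, 3]

x̄ = F·x = [-7, 5]
P̄ = F·P·Fᵀ + Q = [29 -26; -26 31]
S = H·P̄·Hᵀ + R = [10 14; 14 139]
K = P̄·Hᵀ·S⁻¹ = [437/1194 -284/597; -451/398 90/199]
x' − x̄ = [3692/597, -1170/199] = K·y
y = (KᵀK)⁻¹·Kᵀ·(x' − x̄) = [0, -13]
z = y + H·x̄ = [0, -13] + [2, 16] = [2, 3]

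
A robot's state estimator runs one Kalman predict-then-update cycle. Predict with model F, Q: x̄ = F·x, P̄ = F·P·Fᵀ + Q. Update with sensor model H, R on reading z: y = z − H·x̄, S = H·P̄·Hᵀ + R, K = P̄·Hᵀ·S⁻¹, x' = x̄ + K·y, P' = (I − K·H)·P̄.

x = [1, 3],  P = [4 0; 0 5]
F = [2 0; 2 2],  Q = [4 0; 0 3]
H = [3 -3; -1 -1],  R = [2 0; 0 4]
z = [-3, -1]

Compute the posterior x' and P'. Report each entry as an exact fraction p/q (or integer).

x̄ = F·x = [2, 8]
P̄ = F·P·Fᵀ + Q = [20 16; 16 39]
y = z − H·x̄ = [15, 9]
S = H·P̄·Hᵀ + R = [245 57; 57 95]
K = P̄·Hᵀ·S⁻¹ = [84/527 -4752/10013; -90/527 -4771/10013]
x' = x̄ + K·y = [1198/10013, 11515/10013]
P' = (I − K·H)·P̄ = [10036/10013 8972/10013; 8972/10013 10112/10013]

x' = [1198/10013, 11515/10013]
P' = [10036/10013 8972/10013; 8972/10013 10112/10013]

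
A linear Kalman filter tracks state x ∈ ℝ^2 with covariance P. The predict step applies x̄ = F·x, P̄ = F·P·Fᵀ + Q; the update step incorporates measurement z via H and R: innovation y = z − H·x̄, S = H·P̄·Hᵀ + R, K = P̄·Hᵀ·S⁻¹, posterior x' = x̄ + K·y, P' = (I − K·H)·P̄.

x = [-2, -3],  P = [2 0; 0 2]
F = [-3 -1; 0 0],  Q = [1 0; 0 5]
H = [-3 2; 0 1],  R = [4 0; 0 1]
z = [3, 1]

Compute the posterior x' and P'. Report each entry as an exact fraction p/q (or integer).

x̄ = F·x = [9, 0]
P̄ = F·P·Fᵀ + Q = [21 0; 0 5]
y = z − H·x̄ = [30, 1]
S = H·P̄·Hᵀ + R = [213 10; 10 6]
K = P̄·Hᵀ·S⁻¹ = [-189/589 315/589; 5/589 965/1178]
x' = x̄ + K·y = [-54/589, 1265/1178]
P' = (I − K·H)·P̄ = [462/589 315/589; 315/589 965/1178]

x' = [-54/589, 1265/1178]
P' = [462/589 315/589; 315/589 965/1178]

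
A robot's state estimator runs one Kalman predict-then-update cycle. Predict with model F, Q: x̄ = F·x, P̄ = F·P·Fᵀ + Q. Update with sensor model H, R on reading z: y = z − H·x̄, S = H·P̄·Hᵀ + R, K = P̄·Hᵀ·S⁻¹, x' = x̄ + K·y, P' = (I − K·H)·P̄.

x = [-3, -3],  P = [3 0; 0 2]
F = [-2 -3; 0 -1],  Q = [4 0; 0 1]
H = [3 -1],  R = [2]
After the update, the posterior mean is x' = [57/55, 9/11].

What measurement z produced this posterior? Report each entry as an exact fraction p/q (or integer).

z = [2]

x̄ = F·x = [15, 3]
P̄ = F·P·Fᵀ + Q = [34 6; 6 3]
S = H·P̄·Hᵀ + R = [275]
K = P̄·Hᵀ·S⁻¹ = [96/275; 3/55]
x' − x̄ = [-768/55, -24/11] = K·y
y = (KᵀK)⁻¹·Kᵀ·(x' − x̄) = [-40]
z = y + H·x̄ = [-40] + [42] = [2]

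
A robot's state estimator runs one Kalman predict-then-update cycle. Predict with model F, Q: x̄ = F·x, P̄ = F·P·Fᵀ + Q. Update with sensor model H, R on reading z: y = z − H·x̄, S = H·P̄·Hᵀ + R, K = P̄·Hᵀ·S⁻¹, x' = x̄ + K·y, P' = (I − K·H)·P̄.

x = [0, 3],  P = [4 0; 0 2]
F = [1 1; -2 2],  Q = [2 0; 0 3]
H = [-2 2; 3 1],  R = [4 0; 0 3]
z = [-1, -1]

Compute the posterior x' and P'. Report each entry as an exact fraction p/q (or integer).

x' = [27/3407, -2647/6814]
P' = [824/3407 -12/3407; -12/3407 2481/3407]

x̄ = F·x = [3, 6]
P̄ = F·P·Fᵀ + Q = [8 -4; -4 27]
y = z − H·x̄ = [-7, -16]
S = H·P̄·Hᵀ + R = [176 -10; -10 78]
K = P̄·Hᵀ·S⁻¹ = [-418/3407 820/3407; 2493/6814 815/3407]
x' = x̄ + K·y = [27/3407, -2647/6814]
P' = (I − K·H)·P̄ = [824/3407 -12/3407; -12/3407 2481/3407]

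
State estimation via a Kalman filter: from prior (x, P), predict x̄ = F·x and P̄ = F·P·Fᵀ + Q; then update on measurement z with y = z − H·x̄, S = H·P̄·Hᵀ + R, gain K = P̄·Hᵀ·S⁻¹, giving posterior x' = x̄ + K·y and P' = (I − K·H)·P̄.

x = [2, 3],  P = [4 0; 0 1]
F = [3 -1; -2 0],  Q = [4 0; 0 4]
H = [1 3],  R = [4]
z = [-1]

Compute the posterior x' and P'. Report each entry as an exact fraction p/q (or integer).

x' = [-5/81, -4/9]
P' = [2360/81 -92/9; -92/9 4]

x̄ = F·x = [3, -4]
P̄ = F·P·Fᵀ + Q = [41 -24; -24 20]
y = z − H·x̄ = [8]
S = H·P̄·Hᵀ + R = [81]
K = P̄·Hᵀ·S⁻¹ = [-31/81; 4/9]
x' = x̄ + K·y = [-5/81, -4/9]
P' = (I − K·H)·P̄ = [2360/81 -92/9; -92/9 4]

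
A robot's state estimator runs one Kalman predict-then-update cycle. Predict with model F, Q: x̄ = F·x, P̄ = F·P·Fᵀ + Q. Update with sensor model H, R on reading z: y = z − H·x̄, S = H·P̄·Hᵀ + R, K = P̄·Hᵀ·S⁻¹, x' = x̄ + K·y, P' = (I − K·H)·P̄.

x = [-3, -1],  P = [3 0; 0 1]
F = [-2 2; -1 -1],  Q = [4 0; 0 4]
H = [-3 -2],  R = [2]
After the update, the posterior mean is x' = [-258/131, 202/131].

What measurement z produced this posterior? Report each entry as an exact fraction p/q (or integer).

x̄ = F·x = [4, 4]
P̄ = F·P·Fᵀ + Q = [20 4; 4 8]
S = H·P̄·Hᵀ + R = [262]
K = P̄·Hᵀ·S⁻¹ = [-34/131; -14/131]
x' − x̄ = [-782/131, -322/131] = K·y
y = (KᵀK)⁻¹·Kᵀ·(x' − x̄) = [23]
z = y + H·x̄ = [23] + [-20] = [3]

z = [3]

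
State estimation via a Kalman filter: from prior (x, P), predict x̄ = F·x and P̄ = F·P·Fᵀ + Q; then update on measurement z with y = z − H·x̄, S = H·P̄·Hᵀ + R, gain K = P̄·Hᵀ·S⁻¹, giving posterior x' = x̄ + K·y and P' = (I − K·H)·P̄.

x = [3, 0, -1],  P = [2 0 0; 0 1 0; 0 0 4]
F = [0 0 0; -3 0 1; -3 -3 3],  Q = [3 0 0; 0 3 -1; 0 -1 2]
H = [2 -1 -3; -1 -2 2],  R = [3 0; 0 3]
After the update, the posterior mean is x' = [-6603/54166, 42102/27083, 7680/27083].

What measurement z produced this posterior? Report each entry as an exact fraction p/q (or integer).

z = [-3, -3]

x̄ = F·x = [0, -10, -12]
P̄ = F·P·Fᵀ + Q = [3 0 0; 0 25 29; 0 29 65]
S = H·P̄·Hᵀ + R = [799 -230; -230 134]
K = P̄·Hᵀ·S⁻¹ = [57/27083 -1017/54166; -6584/27083 -9684/27083; -6728/27083 3004/27083]
x' − x̄ = [-6603/54166, 312932/27083, 332676/27083] = K·y
y = (KᵀK)⁻¹·Kᵀ·(x' − x̄) = [-49, 1]
z = y + H·x̄ = [-49, 1] + [46, -4] = [-3, -3]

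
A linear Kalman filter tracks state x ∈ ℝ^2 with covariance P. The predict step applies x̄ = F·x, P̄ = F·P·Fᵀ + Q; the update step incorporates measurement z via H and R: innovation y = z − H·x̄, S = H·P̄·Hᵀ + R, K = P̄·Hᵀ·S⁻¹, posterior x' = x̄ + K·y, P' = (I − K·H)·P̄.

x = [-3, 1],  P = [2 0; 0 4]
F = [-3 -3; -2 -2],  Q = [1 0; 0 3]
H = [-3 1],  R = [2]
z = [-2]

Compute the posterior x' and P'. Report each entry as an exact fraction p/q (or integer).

x' = [75/77, 65/77]
P' = [299/308 639/308; 639/308 1755/308]

x̄ = F·x = [6, 4]
P̄ = F·P·Fᵀ + Q = [55 36; 36 27]
y = z − H·x̄ = [12]
S = H·P̄·Hᵀ + R = [308]
K = P̄·Hᵀ·S⁻¹ = [-129/308; -81/308]
x' = x̄ + K·y = [75/77, 65/77]
P' = (I − K·H)·P̄ = [299/308 639/308; 639/308 1755/308]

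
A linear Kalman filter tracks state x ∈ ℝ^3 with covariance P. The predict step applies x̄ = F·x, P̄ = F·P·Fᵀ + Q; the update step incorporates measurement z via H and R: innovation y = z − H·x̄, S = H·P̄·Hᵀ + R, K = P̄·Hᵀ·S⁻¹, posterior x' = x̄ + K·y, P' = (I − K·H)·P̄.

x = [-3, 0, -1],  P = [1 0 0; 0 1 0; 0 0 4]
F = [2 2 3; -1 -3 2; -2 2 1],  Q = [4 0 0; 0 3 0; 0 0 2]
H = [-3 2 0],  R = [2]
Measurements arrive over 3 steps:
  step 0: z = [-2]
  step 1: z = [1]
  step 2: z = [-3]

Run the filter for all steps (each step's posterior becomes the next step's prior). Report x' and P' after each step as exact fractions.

step 0: x' = [125/179, 24/179, 1329/179], P' = [2320/179 3424/179 580/179; 3424/179 5141/179 856/179; 580/179 856/179 2114/179]
step 1: x' = [145057/10459, 1559367/73213, 296461/73213], P' = [2615983/62754 3910031/62754 326961/20918; 3910031/62754 41128513/439278 3425831/146426; 326961/20918 3425831/146426 1398055/146426]
step 2: x' = [-32517425419/14258959585, -70333167078/14258959585, -2279342021/14258959585], P' = [207453445478/14258959585 308030886486/14258959585 69071594282/14258959585; 308030886486/14258959585 464451447647/14258959585 102898915634/14258959585; 69071594282/14258959585 102898915634/14258959585 75184686348/14258959585]

step 0: x̄ = F·x = [-9, 1, 5]
step 0: P̄ = F·P·Fᵀ + Q = [48 16 12; 16 29 4; 12 4 14]
step 0: y = z − H·x̄ = [-31]
step 0: S = H·P̄·Hᵀ + R = [358]
step 0: K = P̄·Hᵀ·S⁻¹ = [-56/179; 5/179; -14/179]
step 0: x' = x̄ + K·y = [125/179, 24/179, 1329/179]
step 0: P' = (I − K·H)·P̄ = [2320/179 3424/179 580/179; 3424/179 5141/179 856/179; 580/179 856/179 2114/179]
step 1: x̄ = F·x = [4285/179, 2461/179, 1127/179]
step 1: P̄ = F·P·Fᵀ + Q = [94210/179 -53894/179 22154/179; -53894/179 65534/179 -10326/179; 22154/179 -10326/179 6028/179]
step 1: y = z − H·x̄ = [8112/179]
step 1: S = H·P̄·Hᵀ + R = [1757112/179]
step 1: K = P̄·Hᵀ·S⁻¹ = [-27887/125508; 146375/878556; -14519/292852]
step 1: x' = x̄ + K·y = [145057/10459, 1559367/73213, 296461/73213]
step 1: P' = (I − K·H)·P̄ = [2615983/62754 3910031/62754 326961/20918; 3910031/62754 41128513/439278 3425831/146426; 326961/20918 3425831/146426 1398055/146426]
step 2: x̄ = F·x = [6038915/73213, -728654/10459, 197771/10459]
step 2: P̄ = F·P·Fᵀ + Q = [233983999/146426 -12421735/10459 7552583/20918; -12421735/10459 29999261/31377 -8309395/31377; 7552583/20918 -8309395/31377 5359687/62754]
step 2: y = z − H·x̄ = [28098262/73213]
step 2: S = H·P̄·Hᵀ + R = [14258959585/439278]
step 2: K = P̄·Hᵀ·S⁻¹ = [-3149281731/14258959585; 2405117918/14258959585; -708475789/14258959585]
step 2: x' = x̄ + K·y = [-32517425419/14258959585, -70333167078/14258959585, -2279342021/14258959585]
step 2: P' = (I − K·H)·P̄ = [207453445478/14258959585 308030886486/14258959585 69071594282/14258959585; 308030886486/14258959585 464451447647/14258959585 102898915634/14258959585; 69071594282/14258959585 102898915634/14258959585 75184686348/14258959585]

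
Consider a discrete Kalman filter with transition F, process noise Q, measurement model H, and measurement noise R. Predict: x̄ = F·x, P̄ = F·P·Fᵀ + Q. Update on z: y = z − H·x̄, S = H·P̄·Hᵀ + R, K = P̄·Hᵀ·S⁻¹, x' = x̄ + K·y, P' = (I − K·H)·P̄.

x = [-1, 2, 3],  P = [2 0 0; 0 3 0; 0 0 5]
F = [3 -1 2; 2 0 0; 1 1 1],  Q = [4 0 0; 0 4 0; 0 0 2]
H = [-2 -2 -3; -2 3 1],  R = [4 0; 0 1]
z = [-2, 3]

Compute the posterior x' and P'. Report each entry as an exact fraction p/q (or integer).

x' = [-2872/1241, -122/73, 4138/1241]
P' = [181055/79424 2785/1168 -111851/39712; 2785/1168 799/292 -1909/584; -111851/39712 -1909/584 83527/19856]

x̄ = F·x = [1, -2, 4]
P̄ = F·P·Fᵀ + Q = [45 12 13; 12 12 4; 13 4 12]
y = z − H·x̄ = [8, 7]
S = H·P̄·Hᵀ + R = [640 56; 56 129]
K = P̄·Hᵀ·S⁻¹ = [-17441/79424 -2209/9928; -127/1168 25/146; -4459/39712 165/4964]
x' = x̄ + K·y = [-2872/1241, -122/73, 4138/1241]
P' = (I − K·H)·P̄ = [181055/79424 2785/1168 -111851/39712; 2785/1168 799/292 -1909/584; -111851/39712 -1909/584 83527/19856]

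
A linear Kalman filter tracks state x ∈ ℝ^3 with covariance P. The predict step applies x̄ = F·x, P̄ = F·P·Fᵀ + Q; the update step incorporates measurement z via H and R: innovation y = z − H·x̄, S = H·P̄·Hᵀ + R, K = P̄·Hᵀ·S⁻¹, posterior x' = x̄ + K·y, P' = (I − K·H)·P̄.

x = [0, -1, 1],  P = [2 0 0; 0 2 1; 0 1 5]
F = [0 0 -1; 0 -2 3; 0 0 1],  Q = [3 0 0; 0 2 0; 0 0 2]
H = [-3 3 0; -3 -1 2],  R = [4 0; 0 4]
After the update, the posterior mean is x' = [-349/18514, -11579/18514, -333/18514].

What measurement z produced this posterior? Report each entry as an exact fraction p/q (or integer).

z = [-2, 1]

x̄ = F·x = [-1, 5, 1]
P̄ = F·P·Fᵀ + Q = [8 -13 -5; -13 43 13; -5 13 7]
S = H·P̄·Hᵀ + R = [697 129; 129 77]
K = P̄·Hᵀ·S⁻¹ = [-1071/18514 -3255/18514; 5049/18514 -3169/18514; 1047/18514 2093/18514]
x' − x̄ = [18165/18514, -104149/18514, -18847/18514] = K·y
y = (KᵀK)⁻¹·Kᵀ·(x' − x̄) = [-20, 1]
z = y + H·x̄ = [-20, 1] + [18, 0] = [-2, 1]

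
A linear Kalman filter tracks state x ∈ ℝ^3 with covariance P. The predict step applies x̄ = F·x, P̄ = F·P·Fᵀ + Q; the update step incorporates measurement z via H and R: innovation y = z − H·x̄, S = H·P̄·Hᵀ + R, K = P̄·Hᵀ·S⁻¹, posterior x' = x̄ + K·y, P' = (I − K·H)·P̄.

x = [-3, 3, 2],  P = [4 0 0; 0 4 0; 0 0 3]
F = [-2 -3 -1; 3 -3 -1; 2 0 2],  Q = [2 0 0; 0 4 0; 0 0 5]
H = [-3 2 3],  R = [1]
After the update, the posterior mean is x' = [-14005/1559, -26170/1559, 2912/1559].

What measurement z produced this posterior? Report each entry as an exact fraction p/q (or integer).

z = [-1]

x̄ = F·x = [-5, -20, -2]
P̄ = F·P·Fᵀ + Q = [57 15 -22; 15 79 18; -22 18 33]
S = H·P̄·Hᵀ + R = [1559]
K = P̄·Hᵀ·S⁻¹ = [-207/1559; 167/1559; 201/1559]
x' − x̄ = [-6210/1559, 5010/1559, 6030/1559] = K·y
y = (KᵀK)⁻¹·Kᵀ·(x' − x̄) = [30]
z = y + H·x̄ = [30] + [-31] = [-1]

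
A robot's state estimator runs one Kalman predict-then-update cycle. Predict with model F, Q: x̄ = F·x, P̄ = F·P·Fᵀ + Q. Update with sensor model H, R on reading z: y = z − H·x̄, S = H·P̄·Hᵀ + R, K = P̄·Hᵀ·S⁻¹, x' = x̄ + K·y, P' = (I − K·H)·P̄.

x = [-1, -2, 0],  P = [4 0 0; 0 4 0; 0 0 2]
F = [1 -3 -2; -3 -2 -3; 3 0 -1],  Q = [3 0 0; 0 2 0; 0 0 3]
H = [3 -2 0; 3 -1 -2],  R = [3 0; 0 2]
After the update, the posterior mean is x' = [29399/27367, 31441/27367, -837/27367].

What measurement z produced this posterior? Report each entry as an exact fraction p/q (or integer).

x̄ = F·x = [5, 7, -3]
P̄ = F·P·Fᵀ + Q = [51 24 16; 24 72 -30; 16 -30 41]
S = H·P̄·Hᵀ + R = [462 171; 171 241]
K = P̄·Hᵀ·S⁻¹ = [2906/27367 8953/27367; -9204/27367 13344/27367; 8904/27367 -6772/27367]
x' − x̄ = [-107436/27367, -160128/27367, 81264/27367] = K·y
y = (KᵀK)⁻¹·Kᵀ·(x' − x̄) = [0, -12]
z = y + H·x̄ = [0, -12] + [1, 14] = [1, 2]

z = [1, 2]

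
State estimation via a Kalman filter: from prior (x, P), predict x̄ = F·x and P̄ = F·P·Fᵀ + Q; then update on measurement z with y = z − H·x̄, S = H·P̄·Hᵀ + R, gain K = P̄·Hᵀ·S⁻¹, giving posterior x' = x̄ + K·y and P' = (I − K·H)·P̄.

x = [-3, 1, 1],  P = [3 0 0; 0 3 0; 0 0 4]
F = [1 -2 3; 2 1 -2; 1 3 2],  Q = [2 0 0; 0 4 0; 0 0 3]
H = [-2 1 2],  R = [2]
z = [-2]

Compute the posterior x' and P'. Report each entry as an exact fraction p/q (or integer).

x' = [-198/155, -1166/155, 231/155]
P' = [12101/465 -696/155 13033/465; -696/155 3238/155 -2288/155; 13033/465 -2288/155 16544/465]

x̄ = F·x = [-2, -7, 2]
P̄ = F·P·Fᵀ + Q = [53 -24 9; -24 35 -1; 9 -1 49]
y = z − H·x̄ = [-3]
S = H·P̄·Hᵀ + R = [465]
K = P̄·Hᵀ·S⁻¹ = [-112/465; 27/155; 79/465]
x' = x̄ + K·y = [-198/155, -1166/155, 231/155]
P' = (I − K·H)·P̄ = [12101/465 -696/155 13033/465; -696/155 3238/155 -2288/155; 13033/465 -2288/155 16544/465]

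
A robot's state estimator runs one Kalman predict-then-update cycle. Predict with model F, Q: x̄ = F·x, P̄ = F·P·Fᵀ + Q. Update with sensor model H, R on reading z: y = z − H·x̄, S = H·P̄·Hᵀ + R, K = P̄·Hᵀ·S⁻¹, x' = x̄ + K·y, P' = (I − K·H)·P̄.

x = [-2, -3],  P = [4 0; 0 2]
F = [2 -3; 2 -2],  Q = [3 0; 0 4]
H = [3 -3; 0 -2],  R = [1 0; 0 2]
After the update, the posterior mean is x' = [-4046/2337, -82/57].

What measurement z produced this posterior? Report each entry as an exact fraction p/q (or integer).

x̄ = F·x = [5, 2]
P̄ = F·P·Fᵀ + Q = [37 28; 28 28]
S = H·P̄·Hᵀ + R = [82 0; 0 114]
K = P̄·Hᵀ·S⁻¹ = [27/82 -28/57; 0 -28/57]
x' − x̄ = [-15731/2337, -196/57] = K·y
y = (KᵀK)⁻¹·Kᵀ·(x' − x̄) = [-10, 7]
z = y + H·x̄ = [-10, 7] + [9, -4] = [-1, 3]

z = [-1, 3]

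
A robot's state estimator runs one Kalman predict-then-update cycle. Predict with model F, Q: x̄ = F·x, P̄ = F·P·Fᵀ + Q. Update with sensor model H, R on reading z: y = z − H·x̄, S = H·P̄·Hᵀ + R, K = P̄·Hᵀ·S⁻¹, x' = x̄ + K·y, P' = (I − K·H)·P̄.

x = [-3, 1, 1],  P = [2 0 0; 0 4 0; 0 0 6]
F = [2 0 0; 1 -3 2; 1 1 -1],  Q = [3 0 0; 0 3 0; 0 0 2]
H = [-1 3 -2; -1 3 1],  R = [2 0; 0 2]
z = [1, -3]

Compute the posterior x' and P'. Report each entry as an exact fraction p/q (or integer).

x̄ = F·x = [-6, -4, -3]
P̄ = F·P·Fᵀ + Q = [11 4 4; 4 65 -22; 4 -22 14]
y = z − H·x̄ = [1, 6]
S = H·P̄·Hᵀ + R = [910 614; 614 448]
K = P̄·Hᵀ·S⁻¹ = [-3103/15342 2212/7671; 757/15342 2375/7671; -2380/7671 2303/7671]
x' = x̄ + K·y = [-68611/15342, -32111/15342, -11575/7671]
P' = (I − K·H)·P̄ = [124921/15342 42917/15342 2509/7671; 42917/15342 16585/15342 1331/7671; 2509/7671 1331/7671 3122/7671]

x' = [-68611/15342, -32111/15342, -11575/7671]
P' = [124921/15342 42917/15342 2509/7671; 42917/15342 16585/15342 1331/7671; 2509/7671 1331/7671 3122/7671]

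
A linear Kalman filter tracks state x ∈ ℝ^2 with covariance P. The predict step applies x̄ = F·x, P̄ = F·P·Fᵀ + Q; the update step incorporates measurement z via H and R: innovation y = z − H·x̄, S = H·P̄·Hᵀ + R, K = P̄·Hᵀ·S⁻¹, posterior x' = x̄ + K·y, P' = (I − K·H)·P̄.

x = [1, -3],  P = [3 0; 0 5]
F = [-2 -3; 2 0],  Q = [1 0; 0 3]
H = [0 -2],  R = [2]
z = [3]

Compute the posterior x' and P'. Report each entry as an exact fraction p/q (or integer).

x̄ = F·x = [7, 2]
P̄ = F·P·Fᵀ + Q = [58 -12; -12 15]
y = z − H·x̄ = [7]
S = H·P̄·Hᵀ + R = [62]
K = P̄·Hᵀ·S⁻¹ = [12/31; -15/31]
x' = x̄ + K·y = [301/31, -43/31]
P' = (I − K·H)·P̄ = [1510/31 -12/31; -12/31 15/31]

x' = [301/31, -43/31]
P' = [1510/31 -12/31; -12/31 15/31]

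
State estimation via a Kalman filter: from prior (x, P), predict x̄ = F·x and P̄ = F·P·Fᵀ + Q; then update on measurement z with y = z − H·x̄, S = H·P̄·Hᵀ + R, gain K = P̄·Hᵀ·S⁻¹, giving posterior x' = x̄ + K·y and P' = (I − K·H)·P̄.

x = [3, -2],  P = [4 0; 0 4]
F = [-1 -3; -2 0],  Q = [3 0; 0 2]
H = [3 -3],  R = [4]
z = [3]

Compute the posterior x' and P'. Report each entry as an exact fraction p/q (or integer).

x' = [-1293/409, -1734/409]
P' = [6562/409 6422/409; 6422/409 6462/409]

x̄ = F·x = [3, -6]
P̄ = F·P·Fᵀ + Q = [43 8; 8 18]
y = z − H·x̄ = [-24]
S = H·P̄·Hᵀ + R = [409]
K = P̄·Hᵀ·S⁻¹ = [105/409; -30/409]
x' = x̄ + K·y = [-1293/409, -1734/409]
P' = (I − K·H)·P̄ = [6562/409 6422/409; 6422/409 6462/409]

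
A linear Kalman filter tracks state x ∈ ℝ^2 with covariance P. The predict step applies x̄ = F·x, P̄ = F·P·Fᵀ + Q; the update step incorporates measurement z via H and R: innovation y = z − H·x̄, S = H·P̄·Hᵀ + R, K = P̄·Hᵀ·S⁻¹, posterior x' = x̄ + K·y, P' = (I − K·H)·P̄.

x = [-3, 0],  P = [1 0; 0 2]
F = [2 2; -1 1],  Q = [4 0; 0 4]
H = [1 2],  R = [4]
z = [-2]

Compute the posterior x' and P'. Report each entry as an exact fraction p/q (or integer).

x' = [-47/7, 17/7]
P' = [62/7 -26/7; -26/7 17/7]

x̄ = F·x = [-6, 3]
P̄ = F·P·Fᵀ + Q = [16 2; 2 7]
y = z − H·x̄ = [-2]
S = H·P̄·Hᵀ + R = [56]
K = P̄·Hᵀ·S⁻¹ = [5/14; 2/7]
x' = x̄ + K·y = [-47/7, 17/7]
P' = (I − K·H)·P̄ = [62/7 -26/7; -26/7 17/7]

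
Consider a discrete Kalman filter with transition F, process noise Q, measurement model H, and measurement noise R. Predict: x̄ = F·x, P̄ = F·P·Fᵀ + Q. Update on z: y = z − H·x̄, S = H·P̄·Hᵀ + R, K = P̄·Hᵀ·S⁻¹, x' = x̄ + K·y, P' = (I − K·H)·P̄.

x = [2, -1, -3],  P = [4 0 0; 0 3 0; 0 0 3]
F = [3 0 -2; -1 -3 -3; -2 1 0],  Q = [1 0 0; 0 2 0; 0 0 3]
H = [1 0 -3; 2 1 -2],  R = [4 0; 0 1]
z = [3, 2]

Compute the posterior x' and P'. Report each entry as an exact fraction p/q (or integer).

x' = [24579/18707, -23593/18707, -7486/18707]
P' = [288945/37414 -384979/37414 92511/37414; -384979/37414 610147/37414 -92581/37414; 92511/37414 -92581/37414 45193/37414]

x̄ = F·x = [12, 10, -5]
P̄ = F·P·Fᵀ + Q = [49 6 -24; 6 60 -1; -24 -1 22]
y = z − H·x̄ = [-24, -42]
S = H·P̄·Hᵀ + R = [395 431; 431 565]
K = P̄·Hᵀ·S⁻¹ = [2853/37414 7889/37414; -26809/37414 25351/37414; -10767/37414 2055/37414]
x' = x̄ + K·y = [24579/18707, -23593/18707, -7486/18707]
P' = (I − K·H)·P̄ = [288945/37414 -384979/37414 92511/37414; -384979/37414 610147/37414 -92581/37414; 92511/37414 -92581/37414 45193/37414]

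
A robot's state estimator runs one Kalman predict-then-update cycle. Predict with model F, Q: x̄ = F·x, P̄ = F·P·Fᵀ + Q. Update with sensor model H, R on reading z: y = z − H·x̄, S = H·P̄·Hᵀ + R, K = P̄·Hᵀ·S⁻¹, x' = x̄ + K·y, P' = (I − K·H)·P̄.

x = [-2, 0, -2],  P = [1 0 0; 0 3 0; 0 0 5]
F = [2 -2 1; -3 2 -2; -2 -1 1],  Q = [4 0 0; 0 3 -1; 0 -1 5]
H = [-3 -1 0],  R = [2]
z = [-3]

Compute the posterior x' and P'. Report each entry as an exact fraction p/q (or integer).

x̄ = F·x = [-6, 10, 2]
P̄ = F·P·Fᵀ + Q = [25 -28 7; -28 44 -11; 7 -11 17]
y = z − H·x̄ = [-11]
S = H·P̄·Hᵀ + R = [103]
K = P̄·Hᵀ·S⁻¹ = [-47/103; 40/103; -10/103]
x' = x̄ + K·y = [-101/103, 590/103, 316/103]
P' = (I − K·H)·P̄ = [366/103 -1004/103 251/103; -1004/103 2932/103 -733/103; 251/103 -733/103 1651/103]

x' = [-101/103, 590/103, 316/103]
P' = [366/103 -1004/103 251/103; -1004/103 2932/103 -733/103; 251/103 -733/103 1651/103]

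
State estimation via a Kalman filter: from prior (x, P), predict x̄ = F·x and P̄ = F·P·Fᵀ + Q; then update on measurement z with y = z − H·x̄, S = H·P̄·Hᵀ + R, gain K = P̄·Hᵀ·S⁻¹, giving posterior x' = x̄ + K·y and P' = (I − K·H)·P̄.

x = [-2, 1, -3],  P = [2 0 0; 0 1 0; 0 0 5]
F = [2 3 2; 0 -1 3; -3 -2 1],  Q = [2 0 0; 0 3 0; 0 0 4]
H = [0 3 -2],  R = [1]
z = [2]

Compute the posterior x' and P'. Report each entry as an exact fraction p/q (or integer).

x̄ = F·x = [-7, -10, 1]
P̄ = F·P·Fᵀ + Q = [39 27 -8; 27 49 17; -8 17 31]
y = z − H·x̄ = [34]
S = H·P̄·Hᵀ + R = [362]
K = P̄·Hᵀ·S⁻¹ = [97/362; 113/362; -11/362]
x' = x̄ + K·y = [382/181, 111/181, -6/181]
P' = (I − K·H)·P̄ = [4709/362 -1187/362 -1829/362; -1187/362 4969/362 7397/362; -1829/362 7397/362 11101/362]

x' = [382/181, 111/181, -6/181]
P' = [4709/362 -1187/362 -1829/362; -1187/362 4969/362 7397/362; -1829/362 7397/362 11101/362]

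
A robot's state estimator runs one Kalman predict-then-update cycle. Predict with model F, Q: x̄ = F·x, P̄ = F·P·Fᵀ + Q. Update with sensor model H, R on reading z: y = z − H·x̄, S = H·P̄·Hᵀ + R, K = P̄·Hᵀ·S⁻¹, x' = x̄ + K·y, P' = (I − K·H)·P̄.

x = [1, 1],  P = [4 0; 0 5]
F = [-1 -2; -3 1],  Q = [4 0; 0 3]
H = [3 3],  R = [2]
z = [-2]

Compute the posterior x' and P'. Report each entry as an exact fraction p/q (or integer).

x̄ = F·x = [-3, -2]
P̄ = F·P·Fᵀ + Q = [28 2; 2 44]
y = z − H·x̄ = [13]
S = H·P̄·Hᵀ + R = [686]
K = P̄·Hᵀ·S⁻¹ = [45/343; 69/343]
x' = x̄ + K·y = [-444/343, 211/343]
P' = (I − K·H)·P̄ = [5554/343 -5524/343; -5524/343 5570/343]

x' = [-444/343, 211/343]
P' = [5554/343 -5524/343; -5524/343 5570/343]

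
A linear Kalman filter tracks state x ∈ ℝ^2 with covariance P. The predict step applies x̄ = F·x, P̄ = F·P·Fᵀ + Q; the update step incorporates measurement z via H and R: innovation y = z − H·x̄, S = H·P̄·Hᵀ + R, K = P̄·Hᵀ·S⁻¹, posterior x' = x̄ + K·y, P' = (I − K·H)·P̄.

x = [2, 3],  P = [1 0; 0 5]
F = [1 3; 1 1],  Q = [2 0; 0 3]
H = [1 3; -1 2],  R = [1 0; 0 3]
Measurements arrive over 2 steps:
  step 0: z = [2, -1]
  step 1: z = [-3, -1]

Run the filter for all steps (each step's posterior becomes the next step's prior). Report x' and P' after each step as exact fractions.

step 0: x̄ = F·x = [11, 5]
step 0: P̄ = F·P·Fᵀ + Q = [48 16; 16 9]
step 0: y = z − H·x̄ = [-24, 0]
step 0: S = H·P̄·Hᵀ + R = [226 -10; -10 23]
step 0: K = P̄·Hᵀ·S⁻¹ = [1024/2549 -1328/2549; 1009/5098 441/2549]
step 0: x' = x̄ + K·y = [3463/2549, 637/2549]
step 0: P' = (I − K·H)·P̄ = [2800/2549 -592/2549; -592/2549 731/5098]
step 1: x̄ = F·x = [5374/2549, 4100/2549]
step 1: P̄ = F·P·Fᵀ + Q = [15271/5098 3057/5098; 3057/5098 19257/5098]
step 1: y = z − H·x̄ = [-25321/2549, -5375/2549]
step 1: S = H·P̄·Hᵀ + R = [106012/2549 48607/2549; 48607/2549 95365/5098]
step 1: K = P̄·Hᵀ·S⁻¹ = [315918/1056209 -423461/1056209; 461739/2112418 157356/1056209]
step 1: x' = x̄ + K·y = [-153/8729, -15311/17458]
step 1: P' = (I − K·H)·P̄ = [888597/1056209 -190893/1056209; -190893/1056209 281175/2112418]

step 0: x' = [3463/2549, 637/2549], P' = [2800/2549 -592/2549; -592/2549 731/5098]
step 1: x' = [-153/8729, -15311/17458], P' = [888597/1056209 -190893/1056209; -190893/1056209 281175/2112418]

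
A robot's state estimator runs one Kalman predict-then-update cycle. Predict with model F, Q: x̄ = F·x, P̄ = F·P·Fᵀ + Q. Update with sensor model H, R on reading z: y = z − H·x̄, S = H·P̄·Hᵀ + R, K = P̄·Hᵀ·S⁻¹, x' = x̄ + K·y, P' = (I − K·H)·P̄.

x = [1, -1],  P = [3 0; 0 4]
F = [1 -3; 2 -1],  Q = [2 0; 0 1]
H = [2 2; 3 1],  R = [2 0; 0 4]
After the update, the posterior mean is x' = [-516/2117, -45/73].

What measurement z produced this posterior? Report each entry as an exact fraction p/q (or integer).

x̄ = F·x = [4, 3]
P̄ = F·P·Fᵀ + Q = [41 18; 18 17]
S = H·P̄·Hᵀ + R = [378 424; 424 498]
K = P̄·Hᵀ·S⁻¹ = [-255/2117 1633/4234; 41/73 -49/146]
x' − x̄ = [-8984/2117, -264/73] = K·y
y = (KᵀK)⁻¹·Kᵀ·(x' − x̄) = [-16, -16]
z = y + H·x̄ = [-16, -16] + [14, 15] = [-2, -1]

z = [-2, -1]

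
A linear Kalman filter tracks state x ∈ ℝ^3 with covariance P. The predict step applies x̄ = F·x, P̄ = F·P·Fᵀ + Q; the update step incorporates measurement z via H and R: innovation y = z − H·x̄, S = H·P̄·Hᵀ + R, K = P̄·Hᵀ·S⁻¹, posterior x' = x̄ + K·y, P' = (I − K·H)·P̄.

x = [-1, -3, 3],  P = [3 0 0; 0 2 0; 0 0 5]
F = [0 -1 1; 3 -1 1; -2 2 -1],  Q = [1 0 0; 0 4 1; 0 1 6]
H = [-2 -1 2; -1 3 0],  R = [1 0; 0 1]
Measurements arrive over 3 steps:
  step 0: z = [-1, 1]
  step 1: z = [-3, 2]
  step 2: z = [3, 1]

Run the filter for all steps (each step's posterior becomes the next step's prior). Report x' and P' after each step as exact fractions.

step 0: x' = [5486/4985, 3264/4985, 844/997], P' = [50413/24925 15817/24925 11207/4985; 15817/24925 15381/49850 7551/9970; 11207/4985 7551/9970 5519/1994]
step 1: x' = [-1010701/23851304, 258271703/381620864, -450249789/381620864], P' = [2739979/2981413 7104197/23851304 24252313/23851304; 7104197/23851304 78506769/381620864 145464517/381620864; 24252313/23851304 145464517/381620864 531274057/381620864]
step 2: x' = [-3454199283013/2919016807732, -157792861087/2919016807732, 1912479184221/5838033615464], P' = [1340251964951/1459508403866 434084261573/1459508403866 2966321977775/2919016807732; 434084261573/1459508403866 299794582599/1459508403866 1111760338877/2919016807732; 2966321977775/2919016807732 1111760338877/2919016807732 8124146295481/5838033615464]

step 0: x̄ = F·x = [6, 3, -7]
step 0: P̄ = F·P·Fᵀ + Q = [8 7 -9; 7 38 -26; -9 -26 31]
step 0: y = z − H·x̄ = [28, -2]
step 0: S = H·P̄·Hᵀ + R = [399 -271; -271 309]
step 0: K = P̄·Hᵀ·S⁻¹ = [-4573/24925 -2962/24925; -3139/49850 14509/49850; 2811/9970 239/9970]
step 0: x' = x̄ + K·y = [5486/4985, 3264/4985, 844/997]
step 0: P' = (I − K·H)·P̄ = [50413/24925 15817/24925 11207/4985; 15817/24925 15381/49850 7551/9970; 11207/4985 7551/9970 5519/1994]
step 1: x̄ = F·x = [956/4985, 17414/4985, -8664/4985]
step 1: P̄ = F·P·Fᵀ + Q = [63848/24925 159577/24925 -108172/24925; 159577/24925 833648/24925 -458928/24925; -108172/24925 -458928/24925 946091/49850]
step 1: y = z − H·x̄ = [21699/4985, -41316/4985]
step 1: S = H·P̄·Hᵀ + R = [6345543/24925 -5708357/24925; -5708357/24925 6634143/24925]
step 1: K = P̄·Hᵀ·S⁻¹ = [-2439235/23851304 -607241/23851304; -14912039/381620864 121853155/381620864; 141009581/381620864 48356543/381620864]
step 1: x' = x̄ + K·y = [-1010701/23851304, 258271703/381620864, -450249789/381620864]
step 1: P' = (I − K·H)·P̄ = [2739979/2981413 7104197/23851304 24252313/23851304; 7104197/23851304 78506769/381620864 145464517/381620864; 24252313/23851304 145464517/381620864 531274057/381620864]
step 2: x̄ = F·x = [-177130373/95405216, -189258785/95405216, 999135627/381620864]
step 2: P̄ = F·P·Fᵀ + Q = [43779541/23851304 71372585/23851304 -200158439/95405216; 71372585/23851304 415500637/23851304 -751356219/95405216; -200158439/95405216 -751356219/95405216 4598848313/381620864]
step 2: y = z − H·x̄ = [-1513743393/190810432, 243025599/47702608]
step 2: S = H·P̄·Hᵀ + R = [12805382481/95405216 -2542760863/23851304; -2542760863/23851304 844725267/5962826]
step 2: K = P̄·Hᵀ·S⁻¹ = [-74133106850/729754201933 -18999590116/729754201933; -28101383434/729754201933 232649743112/729754201933; 539871000527/1459508403866 92239759714/729754201933]
step 2: x' = x̄ + K·y = [-3454199283013/2919016807732, -157792861087/2919016807732, 1912479184221/5838033615464]
step 2: P' = (I − K·H)·P̄ = [1340251964951/1459508403866 434084261573/1459508403866 2966321977775/2919016807732; 434084261573/1459508403866 299794582599/1459508403866 1111760338877/2919016807732; 2966321977775/2919016807732 1111760338877/2919016807732 8124146295481/5838033615464]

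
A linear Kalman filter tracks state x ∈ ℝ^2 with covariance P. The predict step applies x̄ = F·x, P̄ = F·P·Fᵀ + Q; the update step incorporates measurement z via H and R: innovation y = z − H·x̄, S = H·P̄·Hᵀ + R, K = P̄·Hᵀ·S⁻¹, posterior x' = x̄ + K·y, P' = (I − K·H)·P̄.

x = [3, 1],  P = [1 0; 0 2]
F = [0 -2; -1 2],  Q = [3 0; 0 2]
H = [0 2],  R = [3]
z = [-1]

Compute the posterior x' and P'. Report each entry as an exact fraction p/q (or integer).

x̄ = F·x = [-2, -1]
P̄ = F·P·Fᵀ + Q = [11 -8; -8 11]
y = z − H·x̄ = [1]
S = H·P̄·Hᵀ + R = [47]
K = P̄·Hᵀ·S⁻¹ = [-16/47; 22/47]
x' = x̄ + K·y = [-110/47, -25/47]
P' = (I − K·H)·P̄ = [261/47 -24/47; -24/47 33/47]

x' = [-110/47, -25/47]
P' = [261/47 -24/47; -24/47 33/47]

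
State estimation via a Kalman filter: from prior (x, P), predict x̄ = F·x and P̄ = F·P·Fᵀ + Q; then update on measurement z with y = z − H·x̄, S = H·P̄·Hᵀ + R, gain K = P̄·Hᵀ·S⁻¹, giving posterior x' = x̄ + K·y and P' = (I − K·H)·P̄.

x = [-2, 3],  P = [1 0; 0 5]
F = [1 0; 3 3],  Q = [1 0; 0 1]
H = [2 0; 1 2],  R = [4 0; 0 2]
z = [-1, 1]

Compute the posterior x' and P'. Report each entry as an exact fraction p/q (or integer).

x̄ = F·x = [-2, 3]
P̄ = F·P·Fᵀ + Q = [2 3; 3 55]
y = z − H·x̄ = [3, -3]
S = H·P̄·Hᵀ + R = [12 16; 16 236]
K = P̄·Hᵀ·S⁻¹ = [51/161 2/161; -7/46 45/92]
x' = x̄ + K·y = [-25/23, 99/92]
P' = (I − K·H)·P̄ = [102/161 -7/23; -7/23 59/92]

x' = [-25/23, 99/92]
P' = [102/161 -7/23; -7/23 59/92]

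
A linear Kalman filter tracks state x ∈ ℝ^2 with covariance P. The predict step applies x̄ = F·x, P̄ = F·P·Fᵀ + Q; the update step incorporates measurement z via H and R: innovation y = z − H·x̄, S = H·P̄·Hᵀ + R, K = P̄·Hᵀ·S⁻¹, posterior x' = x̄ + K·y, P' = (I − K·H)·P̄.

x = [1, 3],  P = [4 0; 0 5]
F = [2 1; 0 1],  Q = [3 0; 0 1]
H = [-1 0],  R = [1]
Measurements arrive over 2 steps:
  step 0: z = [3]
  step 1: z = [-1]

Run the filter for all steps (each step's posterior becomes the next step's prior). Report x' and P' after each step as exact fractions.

step 0: x' = [-67/25, 7/5], P' = [24/25 1/5; 1/5 5]
step 1: x' = [7/11, 37/11], P' = [316/341 135/341; 135/341 1317/341]

step 0: x̄ = F·x = [5, 3]
step 0: P̄ = F·P·Fᵀ + Q = [24 5; 5 6]
step 0: y = z − H·x̄ = [8]
step 0: S = H·P̄·Hᵀ + R = [25]
step 0: K = P̄·Hᵀ·S⁻¹ = [-24/25; -1/5]
step 0: x' = x̄ + K·y = [-67/25, 7/5]
step 0: P' = (I − K·H)·P̄ = [24/25 1/5; 1/5 5]
step 1: x̄ = F·x = [-99/25, 7/5]
step 1: P̄ = F·P·Fᵀ + Q = [316/25 27/5; 27/5 6]
step 1: y = z − H·x̄ = [-124/25]
step 1: S = H·P̄·Hᵀ + R = [341/25]
step 1: K = P̄·Hᵀ·S⁻¹ = [-316/341; -135/341]
step 1: x' = x̄ + K·y = [7/11, 37/11]
step 1: P' = (I − K·H)·P̄ = [316/341 135/341; 135/341 1317/341]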